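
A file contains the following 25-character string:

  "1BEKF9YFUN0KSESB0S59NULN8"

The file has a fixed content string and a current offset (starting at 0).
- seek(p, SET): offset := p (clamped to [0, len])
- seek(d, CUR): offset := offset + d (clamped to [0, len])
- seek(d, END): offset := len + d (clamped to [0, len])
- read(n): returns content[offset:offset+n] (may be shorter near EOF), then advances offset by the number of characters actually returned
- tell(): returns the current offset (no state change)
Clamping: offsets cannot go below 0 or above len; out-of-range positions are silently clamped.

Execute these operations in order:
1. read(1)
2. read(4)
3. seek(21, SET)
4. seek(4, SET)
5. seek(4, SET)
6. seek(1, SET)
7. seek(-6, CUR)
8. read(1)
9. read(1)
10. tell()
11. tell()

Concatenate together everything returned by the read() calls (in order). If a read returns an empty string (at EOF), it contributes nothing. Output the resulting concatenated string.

Answer: 1BEKF1B

Derivation:
After 1 (read(1)): returned '1', offset=1
After 2 (read(4)): returned 'BEKF', offset=5
After 3 (seek(21, SET)): offset=21
After 4 (seek(4, SET)): offset=4
After 5 (seek(4, SET)): offset=4
After 6 (seek(1, SET)): offset=1
After 7 (seek(-6, CUR)): offset=0
After 8 (read(1)): returned '1', offset=1
After 9 (read(1)): returned 'B', offset=2
After 10 (tell()): offset=2
After 11 (tell()): offset=2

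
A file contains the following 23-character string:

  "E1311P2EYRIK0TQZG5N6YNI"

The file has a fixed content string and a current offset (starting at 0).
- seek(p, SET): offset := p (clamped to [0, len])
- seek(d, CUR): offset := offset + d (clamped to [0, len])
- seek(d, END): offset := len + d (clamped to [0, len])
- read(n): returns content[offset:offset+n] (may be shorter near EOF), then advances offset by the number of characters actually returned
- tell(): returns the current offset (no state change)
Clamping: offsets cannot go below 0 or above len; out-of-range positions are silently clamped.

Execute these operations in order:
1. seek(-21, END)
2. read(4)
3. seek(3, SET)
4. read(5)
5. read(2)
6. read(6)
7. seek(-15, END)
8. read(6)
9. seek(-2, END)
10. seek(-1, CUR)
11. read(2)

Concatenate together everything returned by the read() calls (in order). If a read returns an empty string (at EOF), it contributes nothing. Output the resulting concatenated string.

Answer: 311P11P2EYRIK0TQZYRIK0TYN

Derivation:
After 1 (seek(-21, END)): offset=2
After 2 (read(4)): returned '311P', offset=6
After 3 (seek(3, SET)): offset=3
After 4 (read(5)): returned '11P2E', offset=8
After 5 (read(2)): returned 'YR', offset=10
After 6 (read(6)): returned 'IK0TQZ', offset=16
After 7 (seek(-15, END)): offset=8
After 8 (read(6)): returned 'YRIK0T', offset=14
After 9 (seek(-2, END)): offset=21
After 10 (seek(-1, CUR)): offset=20
After 11 (read(2)): returned 'YN', offset=22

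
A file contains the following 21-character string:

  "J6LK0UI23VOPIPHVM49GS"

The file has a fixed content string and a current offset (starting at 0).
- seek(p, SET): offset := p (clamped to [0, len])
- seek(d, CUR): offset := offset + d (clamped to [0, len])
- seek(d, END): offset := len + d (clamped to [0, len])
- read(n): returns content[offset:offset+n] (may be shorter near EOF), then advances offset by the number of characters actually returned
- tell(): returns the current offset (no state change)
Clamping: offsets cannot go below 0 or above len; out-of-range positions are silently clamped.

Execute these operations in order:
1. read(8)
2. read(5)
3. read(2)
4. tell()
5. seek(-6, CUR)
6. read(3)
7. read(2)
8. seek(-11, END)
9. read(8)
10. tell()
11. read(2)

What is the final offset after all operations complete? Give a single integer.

After 1 (read(8)): returned 'J6LK0UI2', offset=8
After 2 (read(5)): returned '3VOPI', offset=13
After 3 (read(2)): returned 'PH', offset=15
After 4 (tell()): offset=15
After 5 (seek(-6, CUR)): offset=9
After 6 (read(3)): returned 'VOP', offset=12
After 7 (read(2)): returned 'IP', offset=14
After 8 (seek(-11, END)): offset=10
After 9 (read(8)): returned 'OPIPHVM4', offset=18
After 10 (tell()): offset=18
After 11 (read(2)): returned '9G', offset=20

Answer: 20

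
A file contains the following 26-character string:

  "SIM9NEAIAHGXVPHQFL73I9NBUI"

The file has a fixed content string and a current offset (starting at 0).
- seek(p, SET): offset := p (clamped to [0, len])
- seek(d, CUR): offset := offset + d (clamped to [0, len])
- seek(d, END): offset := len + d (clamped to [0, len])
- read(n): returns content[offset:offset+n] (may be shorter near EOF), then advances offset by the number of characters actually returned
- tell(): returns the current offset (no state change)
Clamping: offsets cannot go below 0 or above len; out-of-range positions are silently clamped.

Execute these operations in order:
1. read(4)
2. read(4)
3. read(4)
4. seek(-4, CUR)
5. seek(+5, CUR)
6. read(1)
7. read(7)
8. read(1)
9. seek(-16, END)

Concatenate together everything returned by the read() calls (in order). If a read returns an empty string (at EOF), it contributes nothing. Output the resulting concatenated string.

After 1 (read(4)): returned 'SIM9', offset=4
After 2 (read(4)): returned 'NEAI', offset=8
After 3 (read(4)): returned 'AHGX', offset=12
After 4 (seek(-4, CUR)): offset=8
After 5 (seek(+5, CUR)): offset=13
After 6 (read(1)): returned 'P', offset=14
After 7 (read(7)): returned 'HQFL73I', offset=21
After 8 (read(1)): returned '9', offset=22
After 9 (seek(-16, END)): offset=10

Answer: SIM9NEAIAHGXPHQFL73I9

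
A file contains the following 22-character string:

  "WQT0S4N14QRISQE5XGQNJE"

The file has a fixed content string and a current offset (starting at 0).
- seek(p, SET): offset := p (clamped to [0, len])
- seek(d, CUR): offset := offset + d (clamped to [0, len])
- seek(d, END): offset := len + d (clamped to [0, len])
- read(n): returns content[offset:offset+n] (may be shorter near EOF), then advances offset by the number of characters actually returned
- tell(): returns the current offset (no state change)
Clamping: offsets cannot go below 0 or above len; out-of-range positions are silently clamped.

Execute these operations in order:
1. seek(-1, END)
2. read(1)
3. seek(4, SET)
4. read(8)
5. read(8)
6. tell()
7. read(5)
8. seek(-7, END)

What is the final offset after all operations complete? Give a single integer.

Answer: 15

Derivation:
After 1 (seek(-1, END)): offset=21
After 2 (read(1)): returned 'E', offset=22
After 3 (seek(4, SET)): offset=4
After 4 (read(8)): returned 'S4N14QRI', offset=12
After 5 (read(8)): returned 'SQE5XGQN', offset=20
After 6 (tell()): offset=20
After 7 (read(5)): returned 'JE', offset=22
After 8 (seek(-7, END)): offset=15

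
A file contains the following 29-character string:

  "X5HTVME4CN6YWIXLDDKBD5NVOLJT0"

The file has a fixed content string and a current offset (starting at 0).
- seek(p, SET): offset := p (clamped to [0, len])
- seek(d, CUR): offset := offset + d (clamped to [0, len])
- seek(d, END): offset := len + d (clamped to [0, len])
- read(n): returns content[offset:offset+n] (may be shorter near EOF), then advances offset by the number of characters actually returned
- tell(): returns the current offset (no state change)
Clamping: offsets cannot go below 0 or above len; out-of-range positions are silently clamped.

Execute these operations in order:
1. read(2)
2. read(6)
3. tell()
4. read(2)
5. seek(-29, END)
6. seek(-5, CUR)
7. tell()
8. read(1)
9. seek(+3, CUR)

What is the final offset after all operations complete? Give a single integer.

After 1 (read(2)): returned 'X5', offset=2
After 2 (read(6)): returned 'HTVME4', offset=8
After 3 (tell()): offset=8
After 4 (read(2)): returned 'CN', offset=10
After 5 (seek(-29, END)): offset=0
After 6 (seek(-5, CUR)): offset=0
After 7 (tell()): offset=0
After 8 (read(1)): returned 'X', offset=1
After 9 (seek(+3, CUR)): offset=4

Answer: 4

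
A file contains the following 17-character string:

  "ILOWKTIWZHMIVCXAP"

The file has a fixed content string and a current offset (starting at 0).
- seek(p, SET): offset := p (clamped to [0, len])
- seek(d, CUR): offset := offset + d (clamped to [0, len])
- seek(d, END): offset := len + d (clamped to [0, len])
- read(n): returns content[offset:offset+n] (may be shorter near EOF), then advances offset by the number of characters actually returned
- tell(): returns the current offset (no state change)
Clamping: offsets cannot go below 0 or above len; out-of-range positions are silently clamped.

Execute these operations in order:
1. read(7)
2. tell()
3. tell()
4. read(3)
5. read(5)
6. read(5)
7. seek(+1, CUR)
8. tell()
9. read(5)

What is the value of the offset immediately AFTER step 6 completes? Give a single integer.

After 1 (read(7)): returned 'ILOWKTI', offset=7
After 2 (tell()): offset=7
After 3 (tell()): offset=7
After 4 (read(3)): returned 'WZH', offset=10
After 5 (read(5)): returned 'MIVCX', offset=15
After 6 (read(5)): returned 'AP', offset=17

Answer: 17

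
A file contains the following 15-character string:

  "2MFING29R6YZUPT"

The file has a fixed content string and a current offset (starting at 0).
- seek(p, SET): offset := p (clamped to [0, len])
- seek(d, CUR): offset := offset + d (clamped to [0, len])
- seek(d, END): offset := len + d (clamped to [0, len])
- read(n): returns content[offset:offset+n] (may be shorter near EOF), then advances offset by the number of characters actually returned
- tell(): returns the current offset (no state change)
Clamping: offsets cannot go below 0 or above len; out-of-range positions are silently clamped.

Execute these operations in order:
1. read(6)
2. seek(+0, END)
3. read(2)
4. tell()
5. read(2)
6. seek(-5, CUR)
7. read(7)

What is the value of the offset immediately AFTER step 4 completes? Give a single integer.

Answer: 15

Derivation:
After 1 (read(6)): returned '2MFING', offset=6
After 2 (seek(+0, END)): offset=15
After 3 (read(2)): returned '', offset=15
After 4 (tell()): offset=15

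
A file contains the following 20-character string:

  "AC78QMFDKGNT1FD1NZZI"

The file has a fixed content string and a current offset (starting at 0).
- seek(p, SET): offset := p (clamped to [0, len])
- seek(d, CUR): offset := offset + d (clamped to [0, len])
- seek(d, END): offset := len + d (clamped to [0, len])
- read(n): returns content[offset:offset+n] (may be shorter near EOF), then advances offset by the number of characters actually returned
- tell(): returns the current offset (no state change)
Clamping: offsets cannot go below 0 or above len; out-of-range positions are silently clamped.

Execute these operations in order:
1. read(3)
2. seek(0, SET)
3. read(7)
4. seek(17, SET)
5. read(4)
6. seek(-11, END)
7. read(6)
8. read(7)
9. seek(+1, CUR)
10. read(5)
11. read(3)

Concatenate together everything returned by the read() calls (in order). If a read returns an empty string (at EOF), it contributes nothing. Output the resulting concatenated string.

Answer: AC7AC78QMFZZIGNT1FD1NZZI

Derivation:
After 1 (read(3)): returned 'AC7', offset=3
After 2 (seek(0, SET)): offset=0
After 3 (read(7)): returned 'AC78QMF', offset=7
After 4 (seek(17, SET)): offset=17
After 5 (read(4)): returned 'ZZI', offset=20
After 6 (seek(-11, END)): offset=9
After 7 (read(6)): returned 'GNT1FD', offset=15
After 8 (read(7)): returned '1NZZI', offset=20
After 9 (seek(+1, CUR)): offset=20
After 10 (read(5)): returned '', offset=20
After 11 (read(3)): returned '', offset=20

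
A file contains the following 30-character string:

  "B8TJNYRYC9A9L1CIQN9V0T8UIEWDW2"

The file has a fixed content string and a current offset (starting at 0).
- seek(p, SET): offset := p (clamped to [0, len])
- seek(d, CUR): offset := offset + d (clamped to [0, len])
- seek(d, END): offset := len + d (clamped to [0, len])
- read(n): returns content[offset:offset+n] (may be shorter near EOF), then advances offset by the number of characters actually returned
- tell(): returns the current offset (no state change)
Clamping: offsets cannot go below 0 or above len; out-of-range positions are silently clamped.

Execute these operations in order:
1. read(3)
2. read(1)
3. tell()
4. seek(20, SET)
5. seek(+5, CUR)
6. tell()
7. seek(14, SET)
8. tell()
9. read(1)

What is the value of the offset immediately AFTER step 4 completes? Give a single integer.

After 1 (read(3)): returned 'B8T', offset=3
After 2 (read(1)): returned 'J', offset=4
After 3 (tell()): offset=4
After 4 (seek(20, SET)): offset=20

Answer: 20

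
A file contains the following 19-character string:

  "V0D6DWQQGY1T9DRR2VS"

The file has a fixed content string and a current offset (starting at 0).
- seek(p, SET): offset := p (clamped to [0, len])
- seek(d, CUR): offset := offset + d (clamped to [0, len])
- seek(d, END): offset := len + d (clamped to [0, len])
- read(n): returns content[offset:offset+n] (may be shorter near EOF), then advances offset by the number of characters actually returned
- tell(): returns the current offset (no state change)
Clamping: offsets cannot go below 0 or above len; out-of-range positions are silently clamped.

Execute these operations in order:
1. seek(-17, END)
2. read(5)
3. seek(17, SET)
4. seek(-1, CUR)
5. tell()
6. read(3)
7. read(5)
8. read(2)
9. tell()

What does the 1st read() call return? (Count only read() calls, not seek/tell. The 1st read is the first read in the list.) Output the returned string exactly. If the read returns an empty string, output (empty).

After 1 (seek(-17, END)): offset=2
After 2 (read(5)): returned 'D6DWQ', offset=7
After 3 (seek(17, SET)): offset=17
After 4 (seek(-1, CUR)): offset=16
After 5 (tell()): offset=16
After 6 (read(3)): returned '2VS', offset=19
After 7 (read(5)): returned '', offset=19
After 8 (read(2)): returned '', offset=19
After 9 (tell()): offset=19

Answer: D6DWQ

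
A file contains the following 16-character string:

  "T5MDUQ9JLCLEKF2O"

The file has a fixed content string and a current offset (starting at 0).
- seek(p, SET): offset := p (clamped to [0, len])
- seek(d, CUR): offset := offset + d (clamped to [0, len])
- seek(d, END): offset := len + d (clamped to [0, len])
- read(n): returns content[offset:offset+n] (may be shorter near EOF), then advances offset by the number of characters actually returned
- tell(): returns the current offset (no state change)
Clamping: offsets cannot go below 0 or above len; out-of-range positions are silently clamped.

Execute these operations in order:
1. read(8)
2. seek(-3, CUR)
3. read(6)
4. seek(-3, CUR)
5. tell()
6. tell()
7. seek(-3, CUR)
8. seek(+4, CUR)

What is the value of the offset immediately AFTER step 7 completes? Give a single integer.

Answer: 5

Derivation:
After 1 (read(8)): returned 'T5MDUQ9J', offset=8
After 2 (seek(-3, CUR)): offset=5
After 3 (read(6)): returned 'Q9JLCL', offset=11
After 4 (seek(-3, CUR)): offset=8
After 5 (tell()): offset=8
After 6 (tell()): offset=8
After 7 (seek(-3, CUR)): offset=5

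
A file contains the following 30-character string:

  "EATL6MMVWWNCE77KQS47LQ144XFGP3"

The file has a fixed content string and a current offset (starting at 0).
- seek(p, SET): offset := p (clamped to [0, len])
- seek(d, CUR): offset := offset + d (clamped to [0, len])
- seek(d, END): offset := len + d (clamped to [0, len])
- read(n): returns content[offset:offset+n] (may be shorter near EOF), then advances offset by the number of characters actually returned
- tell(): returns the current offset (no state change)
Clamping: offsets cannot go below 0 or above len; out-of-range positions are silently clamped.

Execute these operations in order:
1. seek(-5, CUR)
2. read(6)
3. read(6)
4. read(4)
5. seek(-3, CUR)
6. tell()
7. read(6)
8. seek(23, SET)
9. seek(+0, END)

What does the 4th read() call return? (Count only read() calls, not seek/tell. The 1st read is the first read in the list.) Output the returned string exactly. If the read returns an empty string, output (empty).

Answer: 77KQS4

Derivation:
After 1 (seek(-5, CUR)): offset=0
After 2 (read(6)): returned 'EATL6M', offset=6
After 3 (read(6)): returned 'MVWWNC', offset=12
After 4 (read(4)): returned 'E77K', offset=16
After 5 (seek(-3, CUR)): offset=13
After 6 (tell()): offset=13
After 7 (read(6)): returned '77KQS4', offset=19
After 8 (seek(23, SET)): offset=23
After 9 (seek(+0, END)): offset=30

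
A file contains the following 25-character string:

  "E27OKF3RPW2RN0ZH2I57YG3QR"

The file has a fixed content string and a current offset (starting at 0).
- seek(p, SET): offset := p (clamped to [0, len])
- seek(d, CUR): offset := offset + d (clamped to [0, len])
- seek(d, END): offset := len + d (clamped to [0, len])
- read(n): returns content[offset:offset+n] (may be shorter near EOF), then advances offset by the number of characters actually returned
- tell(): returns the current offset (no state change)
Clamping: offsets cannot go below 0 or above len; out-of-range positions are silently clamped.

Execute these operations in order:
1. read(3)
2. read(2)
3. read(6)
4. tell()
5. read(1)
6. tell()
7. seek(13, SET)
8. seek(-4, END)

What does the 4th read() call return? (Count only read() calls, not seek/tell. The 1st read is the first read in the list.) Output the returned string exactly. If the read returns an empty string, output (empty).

Answer: R

Derivation:
After 1 (read(3)): returned 'E27', offset=3
After 2 (read(2)): returned 'OK', offset=5
After 3 (read(6)): returned 'F3RPW2', offset=11
After 4 (tell()): offset=11
After 5 (read(1)): returned 'R', offset=12
After 6 (tell()): offset=12
After 7 (seek(13, SET)): offset=13
After 8 (seek(-4, END)): offset=21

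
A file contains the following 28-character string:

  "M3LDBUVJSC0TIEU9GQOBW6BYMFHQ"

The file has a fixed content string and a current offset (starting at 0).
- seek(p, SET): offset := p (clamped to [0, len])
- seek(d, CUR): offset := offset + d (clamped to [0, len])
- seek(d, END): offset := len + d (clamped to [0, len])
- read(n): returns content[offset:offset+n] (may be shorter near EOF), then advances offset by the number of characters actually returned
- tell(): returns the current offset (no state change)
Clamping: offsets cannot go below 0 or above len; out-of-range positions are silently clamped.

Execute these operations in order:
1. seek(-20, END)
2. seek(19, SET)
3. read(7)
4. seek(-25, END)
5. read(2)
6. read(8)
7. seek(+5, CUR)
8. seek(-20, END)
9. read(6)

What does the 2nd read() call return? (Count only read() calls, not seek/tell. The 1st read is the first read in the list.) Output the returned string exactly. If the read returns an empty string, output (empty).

Answer: DB

Derivation:
After 1 (seek(-20, END)): offset=8
After 2 (seek(19, SET)): offset=19
After 3 (read(7)): returned 'BW6BYMF', offset=26
After 4 (seek(-25, END)): offset=3
After 5 (read(2)): returned 'DB', offset=5
After 6 (read(8)): returned 'UVJSC0TI', offset=13
After 7 (seek(+5, CUR)): offset=18
After 8 (seek(-20, END)): offset=8
After 9 (read(6)): returned 'SC0TIE', offset=14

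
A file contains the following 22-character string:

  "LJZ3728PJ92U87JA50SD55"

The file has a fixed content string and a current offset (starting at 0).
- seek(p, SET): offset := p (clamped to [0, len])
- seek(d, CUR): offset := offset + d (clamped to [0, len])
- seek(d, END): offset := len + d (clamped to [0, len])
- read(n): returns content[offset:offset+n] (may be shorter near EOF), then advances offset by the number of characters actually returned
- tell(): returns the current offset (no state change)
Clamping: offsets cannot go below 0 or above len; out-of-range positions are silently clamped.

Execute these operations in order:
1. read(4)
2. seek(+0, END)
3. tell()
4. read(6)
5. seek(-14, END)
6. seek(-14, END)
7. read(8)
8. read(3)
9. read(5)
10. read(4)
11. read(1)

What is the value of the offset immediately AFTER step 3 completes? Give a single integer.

After 1 (read(4)): returned 'LJZ3', offset=4
After 2 (seek(+0, END)): offset=22
After 3 (tell()): offset=22

Answer: 22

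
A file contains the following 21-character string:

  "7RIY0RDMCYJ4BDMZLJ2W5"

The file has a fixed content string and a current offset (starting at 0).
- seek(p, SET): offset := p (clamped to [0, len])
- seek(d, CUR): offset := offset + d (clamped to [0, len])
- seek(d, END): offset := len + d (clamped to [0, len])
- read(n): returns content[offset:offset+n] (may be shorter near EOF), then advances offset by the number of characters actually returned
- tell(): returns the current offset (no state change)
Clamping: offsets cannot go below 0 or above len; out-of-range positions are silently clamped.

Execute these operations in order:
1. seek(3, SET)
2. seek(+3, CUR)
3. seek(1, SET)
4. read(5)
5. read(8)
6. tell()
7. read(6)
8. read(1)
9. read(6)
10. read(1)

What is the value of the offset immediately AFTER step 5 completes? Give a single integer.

After 1 (seek(3, SET)): offset=3
After 2 (seek(+3, CUR)): offset=6
After 3 (seek(1, SET)): offset=1
After 4 (read(5)): returned 'RIY0R', offset=6
After 5 (read(8)): returned 'DMCYJ4BD', offset=14

Answer: 14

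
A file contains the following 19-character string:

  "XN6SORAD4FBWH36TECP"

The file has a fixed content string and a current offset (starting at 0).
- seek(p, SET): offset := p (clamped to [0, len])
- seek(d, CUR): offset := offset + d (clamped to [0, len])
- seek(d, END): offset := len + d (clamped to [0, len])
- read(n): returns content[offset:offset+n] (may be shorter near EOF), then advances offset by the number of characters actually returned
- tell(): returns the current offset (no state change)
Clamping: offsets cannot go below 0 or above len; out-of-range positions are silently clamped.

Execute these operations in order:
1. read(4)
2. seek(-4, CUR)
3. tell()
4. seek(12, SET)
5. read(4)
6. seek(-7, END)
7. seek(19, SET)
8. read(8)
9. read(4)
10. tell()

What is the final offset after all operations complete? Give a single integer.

Answer: 19

Derivation:
After 1 (read(4)): returned 'XN6S', offset=4
After 2 (seek(-4, CUR)): offset=0
After 3 (tell()): offset=0
After 4 (seek(12, SET)): offset=12
After 5 (read(4)): returned 'H36T', offset=16
After 6 (seek(-7, END)): offset=12
After 7 (seek(19, SET)): offset=19
After 8 (read(8)): returned '', offset=19
After 9 (read(4)): returned '', offset=19
After 10 (tell()): offset=19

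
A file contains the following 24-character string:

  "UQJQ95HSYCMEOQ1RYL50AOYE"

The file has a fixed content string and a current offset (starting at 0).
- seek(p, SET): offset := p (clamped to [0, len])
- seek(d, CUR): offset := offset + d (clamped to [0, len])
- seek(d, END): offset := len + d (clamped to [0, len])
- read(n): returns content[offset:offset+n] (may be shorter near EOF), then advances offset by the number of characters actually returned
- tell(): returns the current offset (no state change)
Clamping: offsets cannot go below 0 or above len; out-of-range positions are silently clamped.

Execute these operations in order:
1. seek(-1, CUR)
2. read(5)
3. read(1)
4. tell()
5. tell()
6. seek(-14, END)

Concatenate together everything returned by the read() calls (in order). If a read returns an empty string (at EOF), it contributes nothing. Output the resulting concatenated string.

Answer: UQJQ95

Derivation:
After 1 (seek(-1, CUR)): offset=0
After 2 (read(5)): returned 'UQJQ9', offset=5
After 3 (read(1)): returned '5', offset=6
After 4 (tell()): offset=6
After 5 (tell()): offset=6
After 6 (seek(-14, END)): offset=10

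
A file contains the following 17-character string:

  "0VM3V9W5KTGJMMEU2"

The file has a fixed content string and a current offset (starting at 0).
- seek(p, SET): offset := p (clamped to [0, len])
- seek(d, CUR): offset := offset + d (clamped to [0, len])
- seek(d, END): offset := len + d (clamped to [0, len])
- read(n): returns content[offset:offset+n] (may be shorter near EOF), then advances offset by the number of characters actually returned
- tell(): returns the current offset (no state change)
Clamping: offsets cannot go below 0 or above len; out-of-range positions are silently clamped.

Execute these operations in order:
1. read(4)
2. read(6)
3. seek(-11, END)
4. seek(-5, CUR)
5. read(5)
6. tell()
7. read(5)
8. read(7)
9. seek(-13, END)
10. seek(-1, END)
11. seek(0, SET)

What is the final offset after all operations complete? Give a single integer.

After 1 (read(4)): returned '0VM3', offset=4
After 2 (read(6)): returned 'V9W5KT', offset=10
After 3 (seek(-11, END)): offset=6
After 4 (seek(-5, CUR)): offset=1
After 5 (read(5)): returned 'VM3V9', offset=6
After 6 (tell()): offset=6
After 7 (read(5)): returned 'W5KTG', offset=11
After 8 (read(7)): returned 'JMMEU2', offset=17
After 9 (seek(-13, END)): offset=4
After 10 (seek(-1, END)): offset=16
After 11 (seek(0, SET)): offset=0

Answer: 0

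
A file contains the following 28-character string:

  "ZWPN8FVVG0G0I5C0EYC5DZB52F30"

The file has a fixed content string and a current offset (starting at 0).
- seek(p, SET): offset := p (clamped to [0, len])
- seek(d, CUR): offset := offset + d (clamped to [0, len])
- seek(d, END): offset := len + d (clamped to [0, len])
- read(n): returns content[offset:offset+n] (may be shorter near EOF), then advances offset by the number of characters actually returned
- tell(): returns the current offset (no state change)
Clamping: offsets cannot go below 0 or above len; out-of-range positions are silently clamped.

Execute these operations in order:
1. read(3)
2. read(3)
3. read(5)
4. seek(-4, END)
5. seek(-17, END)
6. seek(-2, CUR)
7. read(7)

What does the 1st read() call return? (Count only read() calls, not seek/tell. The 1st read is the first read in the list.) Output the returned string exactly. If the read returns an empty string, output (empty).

After 1 (read(3)): returned 'ZWP', offset=3
After 2 (read(3)): returned 'N8F', offset=6
After 3 (read(5)): returned 'VVG0G', offset=11
After 4 (seek(-4, END)): offset=24
After 5 (seek(-17, END)): offset=11
After 6 (seek(-2, CUR)): offset=9
After 7 (read(7)): returned '0G0I5C0', offset=16

Answer: ZWP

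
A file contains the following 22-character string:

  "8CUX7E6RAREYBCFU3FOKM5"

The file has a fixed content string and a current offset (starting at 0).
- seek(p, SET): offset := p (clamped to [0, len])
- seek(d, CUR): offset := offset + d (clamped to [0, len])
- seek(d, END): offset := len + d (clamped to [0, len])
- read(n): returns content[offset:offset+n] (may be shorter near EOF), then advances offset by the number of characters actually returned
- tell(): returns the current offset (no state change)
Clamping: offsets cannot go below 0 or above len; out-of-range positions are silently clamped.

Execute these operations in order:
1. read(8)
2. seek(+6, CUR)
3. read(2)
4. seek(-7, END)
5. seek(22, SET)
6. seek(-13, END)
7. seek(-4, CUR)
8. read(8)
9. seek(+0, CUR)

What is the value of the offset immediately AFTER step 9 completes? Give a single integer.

After 1 (read(8)): returned '8CUX7E6R', offset=8
After 2 (seek(+6, CUR)): offset=14
After 3 (read(2)): returned 'FU', offset=16
After 4 (seek(-7, END)): offset=15
After 5 (seek(22, SET)): offset=22
After 6 (seek(-13, END)): offset=9
After 7 (seek(-4, CUR)): offset=5
After 8 (read(8)): returned 'E6RAREYB', offset=13
After 9 (seek(+0, CUR)): offset=13

Answer: 13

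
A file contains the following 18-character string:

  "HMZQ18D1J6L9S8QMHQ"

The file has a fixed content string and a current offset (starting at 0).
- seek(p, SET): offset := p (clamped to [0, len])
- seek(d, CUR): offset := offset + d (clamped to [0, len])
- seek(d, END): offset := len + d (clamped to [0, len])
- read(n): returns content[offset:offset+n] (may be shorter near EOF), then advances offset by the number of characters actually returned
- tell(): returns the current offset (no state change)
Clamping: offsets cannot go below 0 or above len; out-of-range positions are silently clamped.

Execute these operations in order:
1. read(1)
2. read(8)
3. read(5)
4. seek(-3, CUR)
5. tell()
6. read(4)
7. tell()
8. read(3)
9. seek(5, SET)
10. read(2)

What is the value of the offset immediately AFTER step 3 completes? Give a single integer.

After 1 (read(1)): returned 'H', offset=1
After 2 (read(8)): returned 'MZQ18D1J', offset=9
After 3 (read(5)): returned '6L9S8', offset=14

Answer: 14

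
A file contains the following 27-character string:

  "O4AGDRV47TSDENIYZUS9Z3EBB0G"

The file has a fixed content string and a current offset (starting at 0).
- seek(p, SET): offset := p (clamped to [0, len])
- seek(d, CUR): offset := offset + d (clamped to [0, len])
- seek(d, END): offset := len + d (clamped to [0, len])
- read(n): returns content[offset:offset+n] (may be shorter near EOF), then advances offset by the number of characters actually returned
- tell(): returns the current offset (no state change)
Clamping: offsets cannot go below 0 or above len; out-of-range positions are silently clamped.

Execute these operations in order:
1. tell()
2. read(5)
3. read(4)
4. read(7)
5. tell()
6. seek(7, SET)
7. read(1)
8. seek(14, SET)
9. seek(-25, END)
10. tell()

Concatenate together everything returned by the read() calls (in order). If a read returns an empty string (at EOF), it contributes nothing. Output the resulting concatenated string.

After 1 (tell()): offset=0
After 2 (read(5)): returned 'O4AGD', offset=5
After 3 (read(4)): returned 'RV47', offset=9
After 4 (read(7)): returned 'TSDENIY', offset=16
After 5 (tell()): offset=16
After 6 (seek(7, SET)): offset=7
After 7 (read(1)): returned '4', offset=8
After 8 (seek(14, SET)): offset=14
After 9 (seek(-25, END)): offset=2
After 10 (tell()): offset=2

Answer: O4AGDRV47TSDENIY4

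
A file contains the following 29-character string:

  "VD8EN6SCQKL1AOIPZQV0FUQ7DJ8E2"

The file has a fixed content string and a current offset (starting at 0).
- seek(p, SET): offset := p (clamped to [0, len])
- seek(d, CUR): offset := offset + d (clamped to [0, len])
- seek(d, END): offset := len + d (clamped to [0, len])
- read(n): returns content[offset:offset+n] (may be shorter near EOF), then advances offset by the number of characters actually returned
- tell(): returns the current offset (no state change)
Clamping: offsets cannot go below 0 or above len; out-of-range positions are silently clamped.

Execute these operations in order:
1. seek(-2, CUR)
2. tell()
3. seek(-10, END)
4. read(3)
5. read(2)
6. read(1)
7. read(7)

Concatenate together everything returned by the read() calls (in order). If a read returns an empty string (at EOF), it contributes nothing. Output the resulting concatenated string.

After 1 (seek(-2, CUR)): offset=0
After 2 (tell()): offset=0
After 3 (seek(-10, END)): offset=19
After 4 (read(3)): returned '0FU', offset=22
After 5 (read(2)): returned 'Q7', offset=24
After 6 (read(1)): returned 'D', offset=25
After 7 (read(7)): returned 'J8E2', offset=29

Answer: 0FUQ7DJ8E2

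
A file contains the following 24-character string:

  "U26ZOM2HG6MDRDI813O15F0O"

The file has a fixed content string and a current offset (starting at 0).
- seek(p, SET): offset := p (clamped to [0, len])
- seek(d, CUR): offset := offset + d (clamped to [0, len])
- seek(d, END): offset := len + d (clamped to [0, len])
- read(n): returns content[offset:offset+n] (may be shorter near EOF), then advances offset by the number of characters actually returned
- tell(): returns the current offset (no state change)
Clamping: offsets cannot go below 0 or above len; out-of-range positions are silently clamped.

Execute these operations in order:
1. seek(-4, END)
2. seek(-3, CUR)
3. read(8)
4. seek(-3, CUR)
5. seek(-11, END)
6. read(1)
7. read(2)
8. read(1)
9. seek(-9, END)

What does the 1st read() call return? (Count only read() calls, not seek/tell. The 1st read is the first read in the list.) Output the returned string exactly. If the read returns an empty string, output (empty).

Answer: 3O15F0O

Derivation:
After 1 (seek(-4, END)): offset=20
After 2 (seek(-3, CUR)): offset=17
After 3 (read(8)): returned '3O15F0O', offset=24
After 4 (seek(-3, CUR)): offset=21
After 5 (seek(-11, END)): offset=13
After 6 (read(1)): returned 'D', offset=14
After 7 (read(2)): returned 'I8', offset=16
After 8 (read(1)): returned '1', offset=17
After 9 (seek(-9, END)): offset=15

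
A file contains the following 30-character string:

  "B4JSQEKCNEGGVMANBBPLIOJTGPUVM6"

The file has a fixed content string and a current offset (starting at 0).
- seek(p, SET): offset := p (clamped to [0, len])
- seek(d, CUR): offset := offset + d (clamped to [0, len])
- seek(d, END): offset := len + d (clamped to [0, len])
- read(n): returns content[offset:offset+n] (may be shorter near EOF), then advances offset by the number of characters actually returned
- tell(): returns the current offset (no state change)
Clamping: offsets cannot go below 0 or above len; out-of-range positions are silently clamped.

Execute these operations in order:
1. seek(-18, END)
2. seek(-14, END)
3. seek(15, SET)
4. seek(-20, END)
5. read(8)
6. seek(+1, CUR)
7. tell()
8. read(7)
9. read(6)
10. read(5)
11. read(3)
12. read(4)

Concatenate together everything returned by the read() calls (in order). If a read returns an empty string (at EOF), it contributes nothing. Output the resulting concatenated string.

After 1 (seek(-18, END)): offset=12
After 2 (seek(-14, END)): offset=16
After 3 (seek(15, SET)): offset=15
After 4 (seek(-20, END)): offset=10
After 5 (read(8)): returned 'GGVMANBB', offset=18
After 6 (seek(+1, CUR)): offset=19
After 7 (tell()): offset=19
After 8 (read(7)): returned 'LIOJTGP', offset=26
After 9 (read(6)): returned 'UVM6', offset=30
After 10 (read(5)): returned '', offset=30
After 11 (read(3)): returned '', offset=30
After 12 (read(4)): returned '', offset=30

Answer: GGVMANBBLIOJTGPUVM6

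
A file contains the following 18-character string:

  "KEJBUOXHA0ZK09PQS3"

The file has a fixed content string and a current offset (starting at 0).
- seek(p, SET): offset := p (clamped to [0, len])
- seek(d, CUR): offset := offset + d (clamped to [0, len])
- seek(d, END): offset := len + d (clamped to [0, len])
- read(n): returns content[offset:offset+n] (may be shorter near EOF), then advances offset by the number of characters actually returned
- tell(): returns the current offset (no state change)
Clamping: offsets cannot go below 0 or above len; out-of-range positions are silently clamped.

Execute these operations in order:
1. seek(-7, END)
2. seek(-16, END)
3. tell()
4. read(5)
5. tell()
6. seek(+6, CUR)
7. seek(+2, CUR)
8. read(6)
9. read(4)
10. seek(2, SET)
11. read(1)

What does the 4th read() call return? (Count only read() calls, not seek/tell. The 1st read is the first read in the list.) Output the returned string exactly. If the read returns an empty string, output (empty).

Answer: J

Derivation:
After 1 (seek(-7, END)): offset=11
After 2 (seek(-16, END)): offset=2
After 3 (tell()): offset=2
After 4 (read(5)): returned 'JBUOX', offset=7
After 5 (tell()): offset=7
After 6 (seek(+6, CUR)): offset=13
After 7 (seek(+2, CUR)): offset=15
After 8 (read(6)): returned 'QS3', offset=18
After 9 (read(4)): returned '', offset=18
After 10 (seek(2, SET)): offset=2
After 11 (read(1)): returned 'J', offset=3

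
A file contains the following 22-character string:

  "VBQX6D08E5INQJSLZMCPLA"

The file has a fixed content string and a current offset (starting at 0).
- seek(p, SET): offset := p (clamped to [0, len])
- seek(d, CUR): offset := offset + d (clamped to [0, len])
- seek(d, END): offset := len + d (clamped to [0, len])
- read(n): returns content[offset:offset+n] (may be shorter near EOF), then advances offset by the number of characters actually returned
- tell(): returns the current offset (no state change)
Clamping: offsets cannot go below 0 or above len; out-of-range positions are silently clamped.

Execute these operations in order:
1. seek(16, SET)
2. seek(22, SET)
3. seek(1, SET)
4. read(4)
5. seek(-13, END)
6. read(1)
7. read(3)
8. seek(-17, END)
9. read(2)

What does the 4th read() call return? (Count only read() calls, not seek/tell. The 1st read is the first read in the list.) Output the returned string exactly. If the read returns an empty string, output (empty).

After 1 (seek(16, SET)): offset=16
After 2 (seek(22, SET)): offset=22
After 3 (seek(1, SET)): offset=1
After 4 (read(4)): returned 'BQX6', offset=5
After 5 (seek(-13, END)): offset=9
After 6 (read(1)): returned '5', offset=10
After 7 (read(3)): returned 'INQ', offset=13
After 8 (seek(-17, END)): offset=5
After 9 (read(2)): returned 'D0', offset=7

Answer: D0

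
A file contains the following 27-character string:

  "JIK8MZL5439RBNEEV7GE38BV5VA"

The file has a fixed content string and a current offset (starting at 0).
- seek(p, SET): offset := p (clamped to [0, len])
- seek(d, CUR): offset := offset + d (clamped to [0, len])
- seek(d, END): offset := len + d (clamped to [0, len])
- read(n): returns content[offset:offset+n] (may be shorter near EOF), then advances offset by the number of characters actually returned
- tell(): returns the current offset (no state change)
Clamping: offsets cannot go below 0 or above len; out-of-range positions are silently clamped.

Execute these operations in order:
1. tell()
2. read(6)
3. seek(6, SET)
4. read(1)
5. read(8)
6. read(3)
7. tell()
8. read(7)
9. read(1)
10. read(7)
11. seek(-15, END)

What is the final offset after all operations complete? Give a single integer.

Answer: 12

Derivation:
After 1 (tell()): offset=0
After 2 (read(6)): returned 'JIK8MZ', offset=6
After 3 (seek(6, SET)): offset=6
After 4 (read(1)): returned 'L', offset=7
After 5 (read(8)): returned '5439RBNE', offset=15
After 6 (read(3)): returned 'EV7', offset=18
After 7 (tell()): offset=18
After 8 (read(7)): returned 'GE38BV5', offset=25
After 9 (read(1)): returned 'V', offset=26
After 10 (read(7)): returned 'A', offset=27
After 11 (seek(-15, END)): offset=12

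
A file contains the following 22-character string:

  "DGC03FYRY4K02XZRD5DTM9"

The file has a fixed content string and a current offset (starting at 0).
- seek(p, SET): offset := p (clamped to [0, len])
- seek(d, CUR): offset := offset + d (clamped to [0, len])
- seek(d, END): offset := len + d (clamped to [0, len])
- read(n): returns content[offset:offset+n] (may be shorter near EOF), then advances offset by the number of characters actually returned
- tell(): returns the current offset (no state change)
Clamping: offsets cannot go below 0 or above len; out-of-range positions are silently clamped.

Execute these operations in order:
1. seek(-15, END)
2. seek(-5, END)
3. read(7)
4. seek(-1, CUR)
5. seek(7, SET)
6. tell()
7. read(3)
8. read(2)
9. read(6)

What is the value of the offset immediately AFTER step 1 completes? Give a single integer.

After 1 (seek(-15, END)): offset=7

Answer: 7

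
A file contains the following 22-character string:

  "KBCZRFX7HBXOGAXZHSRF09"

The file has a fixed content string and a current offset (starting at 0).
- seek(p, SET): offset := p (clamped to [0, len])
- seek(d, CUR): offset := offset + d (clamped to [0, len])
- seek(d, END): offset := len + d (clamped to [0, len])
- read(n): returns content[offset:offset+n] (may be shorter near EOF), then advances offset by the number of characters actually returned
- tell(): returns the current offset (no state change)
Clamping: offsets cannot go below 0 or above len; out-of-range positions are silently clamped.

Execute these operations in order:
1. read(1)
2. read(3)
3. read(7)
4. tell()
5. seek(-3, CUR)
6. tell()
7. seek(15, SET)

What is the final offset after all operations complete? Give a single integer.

After 1 (read(1)): returned 'K', offset=1
After 2 (read(3)): returned 'BCZ', offset=4
After 3 (read(7)): returned 'RFX7HBX', offset=11
After 4 (tell()): offset=11
After 5 (seek(-3, CUR)): offset=8
After 6 (tell()): offset=8
After 7 (seek(15, SET)): offset=15

Answer: 15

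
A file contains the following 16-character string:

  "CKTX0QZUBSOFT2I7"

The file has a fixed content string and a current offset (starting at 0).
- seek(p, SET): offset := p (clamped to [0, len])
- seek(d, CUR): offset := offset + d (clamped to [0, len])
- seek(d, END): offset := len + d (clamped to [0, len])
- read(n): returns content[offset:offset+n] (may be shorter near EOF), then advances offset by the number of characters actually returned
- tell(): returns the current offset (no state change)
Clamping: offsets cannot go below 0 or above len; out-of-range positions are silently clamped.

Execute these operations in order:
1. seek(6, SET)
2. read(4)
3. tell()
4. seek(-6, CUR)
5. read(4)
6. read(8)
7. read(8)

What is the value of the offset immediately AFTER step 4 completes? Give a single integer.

Answer: 4

Derivation:
After 1 (seek(6, SET)): offset=6
After 2 (read(4)): returned 'ZUBS', offset=10
After 3 (tell()): offset=10
After 4 (seek(-6, CUR)): offset=4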